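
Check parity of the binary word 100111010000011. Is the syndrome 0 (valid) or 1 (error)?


Syndrome = XOR of all bits = 1 XOR 0 XOR 0 XOR 1 XOR 1 XOR 1 XOR 0 XOR 1 XOR 0 XOR 0 XOR 0 XOR 0 XOR 0 XOR 1 XOR 1 = 1

1


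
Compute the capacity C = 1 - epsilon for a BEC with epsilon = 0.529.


C = 1 - epsilon = 1 - 0.529 = 0.471

0.471 bits


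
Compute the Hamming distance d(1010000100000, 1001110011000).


Count differing positions: . . ^ ^ ^ ^ . ^ ^ ^ . . . = 7 differences

7


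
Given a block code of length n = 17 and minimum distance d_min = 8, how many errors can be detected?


Detection capability = d_min - 1 = 8 - 1 = 7

7 errors


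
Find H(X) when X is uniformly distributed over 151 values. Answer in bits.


H = log2(n) = log2(151) = 7.2384

7.2384 bits


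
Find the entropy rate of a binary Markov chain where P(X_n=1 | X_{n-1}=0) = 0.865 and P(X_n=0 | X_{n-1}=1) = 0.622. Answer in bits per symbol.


Stationary distribution: pi_0 = p10/(p01+p10) = 0.4183, pi_1 = 0.5817. Entropy rate H' = pi_0*H(p01) + pi_1*H(p10) = 0.4183*0.571 + 0.5817*0.9566 = 0.7953

0.7953 bits/symbol


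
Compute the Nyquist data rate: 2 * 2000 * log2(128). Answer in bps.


Rate = 2 * B * log2(M) = 2 * 2000 * 7.0 = 28000.0

28000.0 bps


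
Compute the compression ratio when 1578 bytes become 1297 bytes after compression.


Ratio = original / compressed = 1578 / 1297 = 1.2167

1.2167


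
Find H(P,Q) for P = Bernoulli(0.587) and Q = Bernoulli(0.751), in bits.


H(P,Q) = -p*log2(q) - (1-p)*log2(1-q). -0.587*log2(0.751) = 0.242499; -0.413*log2(0.249) = 0.828388. H(P,Q) = 0.242499 + 0.828388 = 1.0709

1.0709 bits


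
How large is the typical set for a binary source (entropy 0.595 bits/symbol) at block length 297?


log2|A_typical| = nH = 297 * 0.595 = 176.715, so |A_typical| ~ 2^176.715 = 1.572e+53

1.572e+53


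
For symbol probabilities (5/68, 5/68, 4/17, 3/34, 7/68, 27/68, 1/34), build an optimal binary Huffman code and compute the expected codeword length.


Huffman construction (repeatedly merge the two least-probable nodes; each merge adds 1 bit to every symbol beneath it): 1/34 + 5/68 = 7/68; 5/68 + 3/34 = 11/68; 7/68 + 7/68 = 7/34; 11/68 + 7/34 = 25/68; 4/17 + 25/68 = 41/68; 27/68 + 41/68 = 1. Resulting codeword lengths (in the order the probabilities were given): (5, 4, 2, 4, 4, 1, 5). L_avg = sum(p_i * l_i) = 5/68*5 + 5/68*4 + 4/17*2 + 3/34*4 + 7/68*4 + 27/68*1 + 1/34*5 = 83/34 = 2.4412

2.4412 bits


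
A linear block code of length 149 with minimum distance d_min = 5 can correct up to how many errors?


Correction capability = floor((d-1)/2) = floor((5-1)/2) = 2

2 errors


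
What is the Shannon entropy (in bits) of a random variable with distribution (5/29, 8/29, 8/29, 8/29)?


H = -sum(p_i * log2(p_i)). Terms: -(5/29)*log2(5/29) = 0.437251; -(8/29)*log2(8/29) = 0.512546; -(8/29)*log2(8/29) = 0.512546; -(8/29)*log2(8/29) = 0.512546. H = 0.437251 + 0.512546 + 0.512546 + 0.512546 = 1.9749

1.9749 bits


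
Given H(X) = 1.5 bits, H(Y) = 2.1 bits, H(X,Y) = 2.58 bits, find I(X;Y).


I(X;Y) = H(X) + H(Y) - H(X,Y) = 1.5 + 2.1 - 2.58 = 1.02

1.02 bits


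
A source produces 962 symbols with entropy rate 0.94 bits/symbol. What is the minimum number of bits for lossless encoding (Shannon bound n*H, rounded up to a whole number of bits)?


Minimum bits >= n * H = 962 * 0.94 = 904.28, rounded up to a whole number of bits = 905

905 bits


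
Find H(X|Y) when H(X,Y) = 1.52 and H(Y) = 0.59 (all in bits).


H(X|Y) = H(X,Y) - H(Y) = 1.52 - 0.59 = 0.93

0.93 bits


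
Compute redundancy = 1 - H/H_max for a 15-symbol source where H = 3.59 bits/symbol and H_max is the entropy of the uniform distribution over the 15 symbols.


H_max = log2(K) = log2(15) = 3.9069 bits/symbol. Redundancy = 1 - H/H_max = 1 - 3.59/3.9069 = 1 - 0.9189 = 0.0811

0.0811


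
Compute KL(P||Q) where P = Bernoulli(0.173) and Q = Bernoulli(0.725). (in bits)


KL = p*log2(p/q) + (1-p)*log2((1-p)/(1-q)) = 0.173*log2(0.173/0.725) + 0.827*log2(0.827/0.275) = 0.956

0.956 bits


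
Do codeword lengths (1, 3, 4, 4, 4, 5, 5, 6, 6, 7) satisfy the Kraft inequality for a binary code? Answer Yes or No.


Kraft sum = sum(2^(-l_i)) = 0.9141, need <= 1. Result: satisfied (a binary prefix-free code with these lengths exists)

Yes


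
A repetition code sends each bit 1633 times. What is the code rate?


Rate = k/n = 1/1633

1/1633


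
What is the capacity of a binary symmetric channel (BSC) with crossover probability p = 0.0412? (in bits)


H(p) = -p*log2(p) - (1-p)*log2(1-p) = -0.0412*log2(0.0412) - 0.9588*log2(0.9588) = 0.189570 + 0.058197 = 0.2478. C = 1 - H(p) = 1 - 0.2478 = 0.7522

0.7522 bits


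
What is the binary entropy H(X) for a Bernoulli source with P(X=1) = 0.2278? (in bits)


H = -p*log2(p) - (1-p)*log2(1-p). -0.2278*log2(0.2278) = 0.486162; -0.7722*log2(0.7722) = 0.287995. H = 0.486162 + 0.287995 = 0.7742

0.7742 bits


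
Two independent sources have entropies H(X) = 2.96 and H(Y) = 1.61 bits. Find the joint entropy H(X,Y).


For independent variables, H(X,Y) = H(X) + H(Y) = 2.96 + 1.61 = 4.57

4.57 bits


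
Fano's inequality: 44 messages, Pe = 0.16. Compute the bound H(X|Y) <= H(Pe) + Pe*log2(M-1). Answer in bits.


H(Pe) = -Pe*log2(Pe) - (1-Pe)*log2(1-Pe) = -0.16*log2(0.16) - 0.84*log2(0.84) = 0.423017 + 0.211293 = 0.6343. Pe*log2(M-1) = 0.16*log2(43) = 0.868202. Bound = H(Pe) + Pe*log2(M-1) = 0.423017 + 0.211293 + 0.868202 = 1.5025

1.5025 bits


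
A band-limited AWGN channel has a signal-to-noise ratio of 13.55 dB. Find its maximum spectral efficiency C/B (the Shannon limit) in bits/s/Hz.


SNR_linear = 10^(13.55/10) = 22.6464; C/B = log2(1 + SNR_linear) = log2(1 + 22.6464) = 4.5636

4.5636 bits/s/Hz


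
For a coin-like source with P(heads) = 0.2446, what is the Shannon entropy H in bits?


H = -p*log2(p) - (1-p)*log2(1-p). -0.2446*log2(0.2446) = 0.496906; -0.7554*log2(0.7554) = 0.305701. H = 0.496906 + 0.305701 = 0.8026

0.8026 bits


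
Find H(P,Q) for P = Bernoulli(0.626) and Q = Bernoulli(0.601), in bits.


H(P,Q) = -p*log2(q) - (1-p)*log2(1-q). -0.626*log2(0.601) = 0.459837; -0.374*log2(0.399) = 0.495752. H(P,Q) = 0.459837 + 0.495752 = 0.9556

0.9556 bits


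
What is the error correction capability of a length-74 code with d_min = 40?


Correction capability = floor((d-1)/2) = floor((40-1)/2) = 19

19 errors


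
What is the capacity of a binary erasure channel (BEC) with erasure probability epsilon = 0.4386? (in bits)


C = 1 - epsilon = 1 - 0.4386 = 0.5614

0.5614 bits


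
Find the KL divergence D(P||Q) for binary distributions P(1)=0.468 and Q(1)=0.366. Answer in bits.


KL = p*log2(p/q) + (1-p)*log2((1-p)/(1-q)) = 0.468*log2(0.468/0.366) + 0.532*log2(0.532/0.634) = 0.0314

0.0314 bits


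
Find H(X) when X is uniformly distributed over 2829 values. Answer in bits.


H = log2(n) = log2(2829) = 11.4661

11.4661 bits


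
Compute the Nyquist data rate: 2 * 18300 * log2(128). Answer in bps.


Rate = 2 * B * log2(M) = 2 * 18300 * 7.0 = 256200.0

256200.0 bps


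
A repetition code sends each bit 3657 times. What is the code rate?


Rate = k/n = 1/3657

1/3657


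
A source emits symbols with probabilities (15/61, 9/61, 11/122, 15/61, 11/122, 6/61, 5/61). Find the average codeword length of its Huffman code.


Huffman construction (repeatedly merge the two least-probable nodes; each merge adds 1 bit to every symbol beneath it): 5/61 + 11/122 = 21/122; 11/122 + 6/61 = 23/122; 9/61 + 21/122 = 39/122; 23/122 + 15/61 = 53/122; 15/61 + 39/122 = 69/122; 53/122 + 69/122 = 1. Resulting codeword lengths (in the order the probabilities were given): (2, 3, 4, 2, 3, 3, 4). L_avg = sum(p_i * l_i) = 15/61*2 + 9/61*3 + 11/122*4 + 15/61*2 + 11/122*3 + 6/61*3 + 5/61*4 = 327/122 = 2.6803

2.6803 bits


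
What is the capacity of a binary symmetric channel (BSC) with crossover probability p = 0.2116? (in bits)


H(p) = -p*log2(p) - (1-p)*log2(1-p) = -0.2116*log2(0.2116) - 0.7884*log2(0.7884) = 0.474109 + 0.270421 = 0.7445. C = 1 - H(p) = 1 - 0.7445 = 0.2555

0.2555 bits


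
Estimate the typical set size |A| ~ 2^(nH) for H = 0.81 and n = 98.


log2|A_typical| = nH = 98 * 0.81 = 79.38, so |A_typical| ~ 2^79.38 = 7.866e+23

7.866e+23


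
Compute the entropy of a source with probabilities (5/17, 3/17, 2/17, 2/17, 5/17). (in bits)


H = -sum(p_i * log2(p_i)). Terms: -(5/17)*log2(5/17) = 0.519275; -(3/17)*log2(3/17) = 0.441618; -(2/17)*log2(2/17) = 0.363231; -(2/17)*log2(2/17) = 0.363231; -(5/17)*log2(5/17) = 0.519275. H = 0.519275 + 0.441618 + 0.363231 + 0.363231 + 0.519275 = 2.2066

2.2066 bits


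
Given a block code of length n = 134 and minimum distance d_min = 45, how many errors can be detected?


Detection capability = d_min - 1 = 45 - 1 = 44

44 errors


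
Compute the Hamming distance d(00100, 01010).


Count differing positions: . ^ ^ ^ . = 3 differences

3


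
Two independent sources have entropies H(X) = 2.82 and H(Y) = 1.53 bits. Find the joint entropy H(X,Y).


For independent variables, H(X,Y) = H(X) + H(Y) = 2.82 + 1.53 = 4.35

4.35 bits


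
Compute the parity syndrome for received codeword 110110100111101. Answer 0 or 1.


Syndrome = XOR of all bits = 1 XOR 1 XOR 0 XOR 1 XOR 1 XOR 0 XOR 1 XOR 0 XOR 0 XOR 1 XOR 1 XOR 1 XOR 1 XOR 0 XOR 1 = 0

0


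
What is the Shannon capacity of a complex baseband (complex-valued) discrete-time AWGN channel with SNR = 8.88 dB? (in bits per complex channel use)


SNR_linear = 10^(8.88/10) = 7.7268; C = log2(1 + SNR_linear) = log2(1 + 7.7268) = 3.1255

3.1255 bits/channel use


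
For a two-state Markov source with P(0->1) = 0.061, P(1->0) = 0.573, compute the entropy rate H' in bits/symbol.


Stationary distribution: pi_0 = p10/(p01+p10) = 0.9038, pi_1 = 0.0962. Entropy rate H' = pi_0*H(p01) + pi_1*H(p10) = 0.9038*0.3314 + 0.0962*0.9846 = 0.3942

0.3942 bits/symbol


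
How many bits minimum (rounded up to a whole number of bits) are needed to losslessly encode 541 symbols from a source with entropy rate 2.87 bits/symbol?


Minimum bits >= n * H = 541 * 2.87 = 1552.67, rounded up to a whole number of bits = 1553

1553 bits


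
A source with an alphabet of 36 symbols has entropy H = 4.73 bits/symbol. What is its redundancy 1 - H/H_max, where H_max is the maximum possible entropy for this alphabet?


H_max = log2(K) = log2(36) = 5.1699 bits/symbol. Redundancy = 1 - H/H_max = 1 - 4.73/5.1699 = 1 - 0.9149 = 0.0851

0.0851


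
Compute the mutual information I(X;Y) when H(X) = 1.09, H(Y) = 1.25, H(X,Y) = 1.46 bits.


I(X;Y) = H(X) + H(Y) - H(X,Y) = 1.09 + 1.25 - 1.46 = 0.88

0.88 bits


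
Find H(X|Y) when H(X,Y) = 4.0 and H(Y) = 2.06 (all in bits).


H(X|Y) = H(X,Y) - H(Y) = 4.0 - 2.06 = 1.94

1.94 bits


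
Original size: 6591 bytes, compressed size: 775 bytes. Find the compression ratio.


Ratio = original / compressed = 6591 / 775 = 8.5045

8.5045


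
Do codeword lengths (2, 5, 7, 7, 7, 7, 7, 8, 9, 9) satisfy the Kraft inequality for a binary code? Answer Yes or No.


Kraft sum = sum(2^(-l_i)) = 0.3281, need <= 1. Result: satisfied (a binary prefix-free code with these lengths exists)

Yes


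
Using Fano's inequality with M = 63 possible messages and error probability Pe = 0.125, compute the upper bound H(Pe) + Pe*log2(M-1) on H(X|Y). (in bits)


H(Pe) = -Pe*log2(Pe) - (1-Pe)*log2(1-Pe) = -0.125*log2(0.125) - 0.875*log2(0.875) = 0.375000 + 0.168564 = 0.5436. Pe*log2(M-1) = 0.125*log2(62) = 0.744275. Bound = H(Pe) + Pe*log2(M-1) = 0.375000 + 0.168564 + 0.744275 = 1.2878

1.2878 bits


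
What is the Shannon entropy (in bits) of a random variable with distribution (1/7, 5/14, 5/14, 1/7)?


H = -sum(p_i * log2(p_i)). Terms: -(1/7)*log2(1/7) = 0.401051; -(5/14)*log2(5/14) = 0.530510; -(5/14)*log2(5/14) = 0.530510; -(1/7)*log2(1/7) = 0.401051. H = 0.401051 + 0.530510 + 0.530510 + 0.401051 = 1.8631

1.8631 bits


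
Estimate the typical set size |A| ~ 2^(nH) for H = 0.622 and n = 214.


log2|A_typical| = nH = 214 * 0.622 = 133.108, so |A_typical| ~ 2^133.108 = 1.174e+40

1.174e+40


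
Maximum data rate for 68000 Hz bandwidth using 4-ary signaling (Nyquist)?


Rate = 2 * B * log2(M) = 2 * 68000 * 2.0 = 272000.0

272000.0 bps


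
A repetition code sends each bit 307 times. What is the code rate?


Rate = k/n = 1/307

1/307


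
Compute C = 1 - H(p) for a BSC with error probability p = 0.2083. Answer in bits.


H(p) = -p*log2(p) - (1-p)*log2(1-p) = -0.2083*log2(0.2083) - 0.7917*log2(0.7917) = 0.471438 + 0.266783 = 0.7382. C = 1 - H(p) = 1 - 0.7382 = 0.2618

0.2618 bits


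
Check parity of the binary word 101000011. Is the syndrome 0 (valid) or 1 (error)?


Syndrome = XOR of all bits = 1 XOR 0 XOR 1 XOR 0 XOR 0 XOR 0 XOR 0 XOR 1 XOR 1 = 0

0


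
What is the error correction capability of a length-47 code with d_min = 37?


Correction capability = floor((d-1)/2) = floor((37-1)/2) = 18

18 errors


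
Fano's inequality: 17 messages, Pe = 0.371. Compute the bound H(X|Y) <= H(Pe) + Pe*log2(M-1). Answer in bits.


H(Pe) = -Pe*log2(Pe) - (1-Pe)*log2(1-Pe) = -0.371*log2(0.371) - 0.629*log2(0.629) = 0.530719 + 0.420718 = 0.9514. Pe*log2(M-1) = 0.371*log2(16) = 1.484000. Bound = H(Pe) + Pe*log2(M-1) = 0.530719 + 0.420718 + 1.484000 = 2.4354

2.4354 bits


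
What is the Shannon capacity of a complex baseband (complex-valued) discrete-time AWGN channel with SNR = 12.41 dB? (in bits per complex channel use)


SNR_linear = 10^(12.41/10) = 17.4181; C = log2(1 + SNR_linear) = log2(1 + 17.4181) = 4.203

4.203 bits/channel use


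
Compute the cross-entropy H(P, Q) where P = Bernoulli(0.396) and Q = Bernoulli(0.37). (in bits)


H(P,Q) = -p*log2(q) - (1-p)*log2(1-q). -0.396*log2(0.37) = 0.568024; -0.604*log2(0.63) = 0.402612. H(P,Q) = 0.568024 + 0.402612 = 0.9706

0.9706 bits


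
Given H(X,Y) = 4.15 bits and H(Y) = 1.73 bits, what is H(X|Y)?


H(X|Y) = H(X,Y) - H(Y) = 4.15 - 1.73 = 2.42

2.42 bits


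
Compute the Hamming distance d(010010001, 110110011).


Count differing positions: ^ . . ^ . . . ^ . = 3 differences

3


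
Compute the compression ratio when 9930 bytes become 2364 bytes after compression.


Ratio = original / compressed = 9930 / 2364 = 4.2005

4.2005


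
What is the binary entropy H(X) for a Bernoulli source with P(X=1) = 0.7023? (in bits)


H = -p*log2(p) - (1-p)*log2(1-p). -0.7023*log2(0.7023) = 0.358061; -0.2977*log2(0.2977) = 0.520400. H = 0.358061 + 0.520400 = 0.8785

0.8785 bits


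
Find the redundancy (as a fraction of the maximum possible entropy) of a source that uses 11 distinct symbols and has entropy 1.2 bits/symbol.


H_max = log2(K) = log2(11) = 3.4594 bits/symbol. Redundancy = 1 - H/H_max = 1 - 1.2/3.4594 = 1 - 0.3469 = 0.6531

0.6531


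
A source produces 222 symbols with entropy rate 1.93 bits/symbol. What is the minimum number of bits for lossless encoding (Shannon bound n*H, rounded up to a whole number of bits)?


Minimum bits >= n * H = 222 * 1.93 = 428.46, rounded up to a whole number of bits = 429

429 bits


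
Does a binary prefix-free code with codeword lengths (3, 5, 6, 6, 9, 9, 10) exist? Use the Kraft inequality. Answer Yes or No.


Kraft sum = sum(2^(-l_i)) = 0.1924, need <= 1. Result: satisfied (a binary prefix-free code with these lengths exists)

Yes


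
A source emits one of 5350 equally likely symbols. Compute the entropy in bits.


H = log2(n) = log2(5350) = 12.3853

12.3853 bits


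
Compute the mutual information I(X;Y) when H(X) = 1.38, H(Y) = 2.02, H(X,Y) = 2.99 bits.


I(X;Y) = H(X) + H(Y) - H(X,Y) = 1.38 + 2.02 - 2.99 = 0.41

0.41 bits


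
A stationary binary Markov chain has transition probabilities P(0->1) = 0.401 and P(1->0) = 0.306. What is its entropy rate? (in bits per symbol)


Stationary distribution: pi_0 = p10/(p01+p10) = 0.4328, pi_1 = 0.5672. Entropy rate H' = pi_0*H(p01) + pi_1*H(p10) = 0.4328*0.9715 + 0.5672*0.8885 = 0.9244

0.9244 bits/symbol


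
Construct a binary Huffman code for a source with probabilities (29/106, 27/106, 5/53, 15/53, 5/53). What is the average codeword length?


Huffman construction (repeatedly merge the two least-probable nodes; each merge adds 1 bit to every symbol beneath it): 5/53 + 5/53 = 10/53; 10/53 + 27/106 = 47/106; 29/106 + 15/53 = 59/106; 47/106 + 59/106 = 1. Resulting codeword lengths (in the order the probabilities were given): (2, 2, 3, 2, 3). L_avg = sum(p_i * l_i) = 29/106*2 + 27/106*2 + 5/53*3 + 15/53*2 + 5/53*3 = 116/53 = 2.1887

2.1887 bits


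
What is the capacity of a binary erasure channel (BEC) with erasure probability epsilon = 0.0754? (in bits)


C = 1 - epsilon = 1 - 0.0754 = 0.9246

0.9246 bits


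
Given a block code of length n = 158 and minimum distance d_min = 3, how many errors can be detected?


Detection capability = d_min - 1 = 3 - 1 = 2

2 errors


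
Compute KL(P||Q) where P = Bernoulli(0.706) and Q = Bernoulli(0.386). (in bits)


KL = p*log2(p/q) + (1-p)*log2((1-p)/(1-q)) = 0.706*log2(0.706/0.386) + 0.294*log2(0.294/0.614) = 0.3026

0.3026 bits


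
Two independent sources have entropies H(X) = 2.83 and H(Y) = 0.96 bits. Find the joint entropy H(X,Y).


For independent variables, H(X,Y) = H(X) + H(Y) = 2.83 + 0.96 = 3.79

3.79 bits


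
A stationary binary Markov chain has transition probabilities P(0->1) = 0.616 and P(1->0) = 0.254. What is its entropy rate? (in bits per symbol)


Stationary distribution: pi_0 = p10/(p01+p10) = 0.292, pi_1 = 0.708. Entropy rate H' = pi_0*H(p01) + pi_1*H(p10) = 0.292*0.9608 + 0.708*0.8176 = 0.8594

0.8594 bits/symbol


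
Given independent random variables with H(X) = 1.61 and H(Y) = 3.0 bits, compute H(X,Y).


For independent variables, H(X,Y) = H(X) + H(Y) = 1.61 + 3.0 = 4.61

4.61 bits


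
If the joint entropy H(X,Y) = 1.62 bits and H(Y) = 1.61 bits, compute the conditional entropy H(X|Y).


H(X|Y) = H(X,Y) - H(Y) = 1.62 - 1.61 = 0.01

0.01 bits


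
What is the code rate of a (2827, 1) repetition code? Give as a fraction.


Rate = k/n = 1/2827

1/2827


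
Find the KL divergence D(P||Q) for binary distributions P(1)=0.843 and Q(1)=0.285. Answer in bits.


KL = p*log2(p/q) + (1-p)*log2((1-p)/(1-q)) = 0.843*log2(0.843/0.285) + 0.157*log2(0.157/0.715) = 0.9755

0.9755 bits


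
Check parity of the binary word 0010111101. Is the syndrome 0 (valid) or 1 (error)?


Syndrome = XOR of all bits = 0 XOR 0 XOR 1 XOR 0 XOR 1 XOR 1 XOR 1 XOR 1 XOR 0 XOR 1 = 0

0


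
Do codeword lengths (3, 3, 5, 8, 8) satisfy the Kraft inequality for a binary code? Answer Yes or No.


Kraft sum = sum(2^(-l_i)) = 0.2891, need <= 1. Result: satisfied (a binary prefix-free code with these lengths exists)

Yes


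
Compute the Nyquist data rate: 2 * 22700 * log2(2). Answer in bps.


Rate = 2 * B * log2(M) = 2 * 22700 * 1.0 = 45400.0

45400.0 bps


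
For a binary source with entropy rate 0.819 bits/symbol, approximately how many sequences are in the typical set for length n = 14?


log2|A_typical| = nH = 14 * 0.819 = 11.466, so |A_typical| ~ 2^11.466 = 2.829e+03

2.829e+03


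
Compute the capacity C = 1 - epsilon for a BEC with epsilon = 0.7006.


C = 1 - epsilon = 1 - 0.7006 = 0.2994

0.2994 bits


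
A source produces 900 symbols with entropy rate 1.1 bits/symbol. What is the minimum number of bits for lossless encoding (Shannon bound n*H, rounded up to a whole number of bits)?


Minimum bits >= n * H = 900 * 1.1 = 990.0, rounded up to a whole number of bits = 990

990 bits


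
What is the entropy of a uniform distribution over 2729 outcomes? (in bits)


H = log2(n) = log2(2729) = 11.4142

11.4142 bits


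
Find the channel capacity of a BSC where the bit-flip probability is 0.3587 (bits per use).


H(p) = -p*log2(p) - (1-p)*log2(1-p) = -0.3587*log2(0.3587) - 0.6413*log2(0.6413) = 0.530571 + 0.411028 = 0.9416. C = 1 - H(p) = 1 - 0.9416 = 0.0584

0.0584 bits


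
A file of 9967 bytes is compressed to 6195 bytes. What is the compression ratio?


Ratio = original / compressed = 9967 / 6195 = 1.6089

1.6089


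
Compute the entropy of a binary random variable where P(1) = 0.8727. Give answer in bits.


H = -p*log2(p) - (1-p)*log2(1-p). -0.8727*log2(0.8727) = 0.171435; -0.1273*log2(0.1273) = 0.378551. H = 0.171435 + 0.378551 = 0.55

0.55 bits


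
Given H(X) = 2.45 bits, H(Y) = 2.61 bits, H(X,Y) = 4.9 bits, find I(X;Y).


I(X;Y) = H(X) + H(Y) - H(X,Y) = 2.45 + 2.61 - 4.9 = 0.16

0.16 bits


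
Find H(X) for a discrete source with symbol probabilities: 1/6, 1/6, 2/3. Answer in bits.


H = -sum(p_i * log2(p_i)). Terms: -(1/6)*log2(1/6) = 0.430827; -(1/6)*log2(1/6) = 0.430827; -(2/3)*log2(2/3) = 0.389975. H = 0.430827 + 0.430827 + 0.389975 = 1.2516

1.2516 bits


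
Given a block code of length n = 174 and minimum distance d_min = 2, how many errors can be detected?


Detection capability = d_min - 1 = 2 - 1 = 1

1 errors


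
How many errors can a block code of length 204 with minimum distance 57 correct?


Correction capability = floor((d-1)/2) = floor((57-1)/2) = 28

28 errors


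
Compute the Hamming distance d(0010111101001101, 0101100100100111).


Count differing positions: . ^ ^ ^ . ^ ^ . . ^ ^ . ^ . ^ . = 9 differences

9


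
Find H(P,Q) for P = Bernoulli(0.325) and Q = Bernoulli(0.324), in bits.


H(P,Q) = -p*log2(q) - (1-p)*log2(1-q). -0.325*log2(0.324) = 0.528429; -0.675*log2(0.676) = 0.381311. H(P,Q) = 0.528429 + 0.381311 = 0.9097

0.9097 bits


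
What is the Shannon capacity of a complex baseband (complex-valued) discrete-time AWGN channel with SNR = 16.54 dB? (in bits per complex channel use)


SNR_linear = 10^(16.54/10) = 45.0817; C = log2(1 + SNR_linear) = log2(1 + 45.0817) = 5.5261

5.5261 bits/channel use


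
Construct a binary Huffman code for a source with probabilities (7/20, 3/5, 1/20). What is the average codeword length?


Huffman construction (repeatedly merge the two least-probable nodes; each merge adds 1 bit to every symbol beneath it): 1/20 + 7/20 = 2/5; 2/5 + 3/5 = 1. Resulting codeword lengths (in the order the probabilities were given): (2, 1, 2). L_avg = sum(p_i * l_i) = 7/20*2 + 3/5*1 + 1/20*2 = 7/5 = 1.4

1.4 bits


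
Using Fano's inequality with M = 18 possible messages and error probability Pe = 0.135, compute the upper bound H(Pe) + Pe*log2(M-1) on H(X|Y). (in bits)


H(Pe) = -Pe*log2(Pe) - (1-Pe)*log2(1-Pe) = -0.135*log2(0.135) - 0.865*log2(0.865) = 0.390011 + 0.180982 = 0.571. Pe*log2(M-1) = 0.135*log2(17) = 0.551807. Bound = H(Pe) + Pe*log2(M-1) = 0.390011 + 0.180982 + 0.551807 = 1.1228

1.1228 bits


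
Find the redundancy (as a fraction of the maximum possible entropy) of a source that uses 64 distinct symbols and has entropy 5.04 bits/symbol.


H_max = log2(K) = log2(64) = 6.0 bits/symbol. Redundancy = 1 - H/H_max = 1 - 5.04/6.0 = 1 - 0.84 = 0.16

0.16


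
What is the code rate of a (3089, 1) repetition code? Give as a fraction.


Rate = k/n = 1/3089

1/3089


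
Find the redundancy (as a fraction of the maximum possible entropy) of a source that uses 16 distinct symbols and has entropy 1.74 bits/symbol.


H_max = log2(K) = log2(16) = 4.0 bits/symbol. Redundancy = 1 - H/H_max = 1 - 1.74/4.0 = 1 - 0.435 = 0.565

0.565


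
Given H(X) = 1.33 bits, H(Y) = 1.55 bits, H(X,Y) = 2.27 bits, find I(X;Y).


I(X;Y) = H(X) + H(Y) - H(X,Y) = 1.33 + 1.55 - 2.27 = 0.61

0.61 bits


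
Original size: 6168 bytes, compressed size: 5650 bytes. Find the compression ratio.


Ratio = original / compressed = 6168 / 5650 = 1.0917

1.0917


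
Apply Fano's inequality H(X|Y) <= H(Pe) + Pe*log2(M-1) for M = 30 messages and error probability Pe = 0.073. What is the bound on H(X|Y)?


H(Pe) = -Pe*log2(Pe) - (1-Pe)*log2(1-Pe) = -0.073*log2(0.073) - 0.927*log2(0.927) = 0.275645 + 0.101376 = 0.377. Pe*log2(M-1) = 0.073*log2(29) = 0.354633. Bound = H(Pe) + Pe*log2(M-1) = 0.275645 + 0.101376 + 0.354633 = 0.7317

0.7317 bits


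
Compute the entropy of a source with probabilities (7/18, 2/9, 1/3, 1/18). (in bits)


H = -sum(p_i * log2(p_i)). Terms: -(7/18)*log2(7/18) = 0.529888; -(2/9)*log2(2/9) = 0.482206; -(1/3)*log2(1/3) = 0.528321; -(1/18)*log2(1/18) = 0.231663. H = 0.529888 + 0.482206 + 0.528321 + 0.231663 = 1.7721

1.7721 bits


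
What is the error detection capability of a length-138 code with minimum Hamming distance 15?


Detection capability = d_min - 1 = 15 - 1 = 14

14 errors


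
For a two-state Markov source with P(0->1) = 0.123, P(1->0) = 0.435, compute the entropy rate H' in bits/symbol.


Stationary distribution: pi_0 = p10/(p01+p10) = 0.7796, pi_1 = 0.2204. Entropy rate H' = pi_0*H(p01) + pi_1*H(p10) = 0.7796*0.5379 + 0.2204*0.9878 = 0.6371

0.6371 bits/symbol


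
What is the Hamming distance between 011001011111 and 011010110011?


Count differing positions: . . . . ^ ^ ^ . ^ ^ . . = 5 differences

5


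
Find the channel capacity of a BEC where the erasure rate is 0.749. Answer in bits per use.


C = 1 - epsilon = 1 - 0.749 = 0.251

0.251 bits


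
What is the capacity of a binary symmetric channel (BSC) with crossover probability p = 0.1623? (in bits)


H(p) = -p*log2(p) - (1-p)*log2(1-p) = -0.1623*log2(0.1623) - 0.8377*log2(0.8377) = 0.425756 + 0.214028 = 0.6398. C = 1 - H(p) = 1 - 0.6398 = 0.3602

0.3602 bits


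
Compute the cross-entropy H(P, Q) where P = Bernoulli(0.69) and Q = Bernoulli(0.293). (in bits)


H(P,Q) = -p*log2(q) - (1-p)*log2(1-q). -0.69*log2(0.293) = 1.222009; -0.31*log2(0.707) = 0.155068. H(P,Q) = 1.222009 + 0.155068 = 1.3771

1.3771 bits


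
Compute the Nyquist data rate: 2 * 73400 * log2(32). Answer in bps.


Rate = 2 * B * log2(M) = 2 * 73400 * 5.0 = 734000.0

734000.0 bps


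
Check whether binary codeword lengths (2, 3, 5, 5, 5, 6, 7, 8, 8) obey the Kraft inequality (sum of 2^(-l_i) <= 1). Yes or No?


Kraft sum = sum(2^(-l_i)) = 0.5, need <= 1. Result: satisfied (a binary prefix-free code with these lengths exists)

Yes


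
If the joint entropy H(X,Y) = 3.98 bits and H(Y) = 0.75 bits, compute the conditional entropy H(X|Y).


H(X|Y) = H(X,Y) - H(Y) = 3.98 - 0.75 = 3.23

3.23 bits


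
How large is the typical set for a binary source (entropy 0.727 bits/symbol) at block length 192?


log2|A_typical| = nH = 192 * 0.727 = 139.584, so |A_typical| ~ 2^139.584 = 1.045e+42

1.045e+42


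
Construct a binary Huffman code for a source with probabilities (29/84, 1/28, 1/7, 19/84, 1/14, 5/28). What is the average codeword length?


Huffman construction (repeatedly merge the two least-probable nodes; each merge adds 1 bit to every symbol beneath it): 1/28 + 1/14 = 3/28; 3/28 + 1/7 = 1/4; 5/28 + 19/84 = 17/42; 1/4 + 29/84 = 25/42; 17/42 + 25/42 = 1. Resulting codeword lengths (in the order the probabilities were given): (2, 4, 3, 2, 4, 2). L_avg = sum(p_i * l_i) = 29/84*2 + 1/28*4 + 1/7*3 + 19/84*2 + 1/14*4 + 5/28*2 = 33/14 = 2.3571

2.3571 bits


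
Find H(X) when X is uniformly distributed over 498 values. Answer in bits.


H = log2(n) = log2(498) = 8.96

8.96 bits


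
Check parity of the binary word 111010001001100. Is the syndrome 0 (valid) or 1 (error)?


Syndrome = XOR of all bits = 1 XOR 1 XOR 1 XOR 0 XOR 1 XOR 0 XOR 0 XOR 0 XOR 1 XOR 0 XOR 0 XOR 1 XOR 1 XOR 0 XOR 0 = 1

1


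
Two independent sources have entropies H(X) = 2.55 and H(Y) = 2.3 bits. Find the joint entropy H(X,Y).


For independent variables, H(X,Y) = H(X) + H(Y) = 2.55 + 2.3 = 4.85

4.85 bits


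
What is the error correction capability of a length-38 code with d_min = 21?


Correction capability = floor((d-1)/2) = floor((21-1)/2) = 10

10 errors


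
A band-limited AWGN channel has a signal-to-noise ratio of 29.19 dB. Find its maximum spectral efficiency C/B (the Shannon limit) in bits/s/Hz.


SNR_linear = 10^(29.19/10) = 829.8508; C/B = log2(1 + SNR_linear) = log2(1 + 829.8508) = 9.6984

9.6984 bits/s/Hz


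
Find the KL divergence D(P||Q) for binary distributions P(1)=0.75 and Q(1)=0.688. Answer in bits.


KL = p*log2(p/q) + (1-p)*log2((1-p)/(1-q)) = 0.75*log2(0.75/0.688) + 0.25*log2(0.25/0.312) = 0.0135

0.0135 bits


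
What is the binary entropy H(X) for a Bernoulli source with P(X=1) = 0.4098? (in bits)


H = -p*log2(p) - (1-p)*log2(1-p). -0.4098*log2(0.4098) = 0.527416; -0.5902*log2(0.5902) = 0.448979. H = 0.527416 + 0.448979 = 0.9764

0.9764 bits


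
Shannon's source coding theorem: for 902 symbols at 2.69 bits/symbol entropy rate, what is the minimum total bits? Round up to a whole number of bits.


Minimum bits >= n * H = 902 * 2.69 = 2426.38, rounded up to a whole number of bits = 2427

2427 bits


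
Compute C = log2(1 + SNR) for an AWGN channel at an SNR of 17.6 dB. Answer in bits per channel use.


SNR_linear = 10^(17.6/10) = 57.544; C = log2(1 + SNR_linear) = log2(1 + 57.544) = 5.8714

5.8714 bits/channel use


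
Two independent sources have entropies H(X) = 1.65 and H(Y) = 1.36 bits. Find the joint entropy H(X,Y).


For independent variables, H(X,Y) = H(X) + H(Y) = 1.65 + 1.36 = 3.01

3.01 bits


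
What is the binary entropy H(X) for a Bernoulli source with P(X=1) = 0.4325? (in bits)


H = -p*log2(p) - (1-p)*log2(1-p). -0.4325*log2(0.4325) = 0.522991; -0.5675*log2(0.5675) = 0.463822. H = 0.522991 + 0.463822 = 0.9868

0.9868 bits


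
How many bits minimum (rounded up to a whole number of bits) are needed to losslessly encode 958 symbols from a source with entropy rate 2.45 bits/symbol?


Minimum bits >= n * H = 958 * 2.45 = 2347.1, rounded up to a whole number of bits = 2348

2348 bits


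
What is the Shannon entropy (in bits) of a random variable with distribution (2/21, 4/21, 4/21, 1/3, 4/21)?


H = -sum(p_i * log2(p_i)). Terms: -(2/21)*log2(2/21) = 0.323078; -(4/21)*log2(4/21) = 0.455680; -(4/21)*log2(4/21) = 0.455680; -(1/3)*log2(1/3) = 0.528321; -(4/21)*log2(4/21) = 0.455680. H = 0.323078 + 0.455680 + 0.455680 + 0.528321 + 0.455680 = 2.2184

2.2184 bits


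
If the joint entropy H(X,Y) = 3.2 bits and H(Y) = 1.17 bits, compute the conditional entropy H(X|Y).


H(X|Y) = H(X,Y) - H(Y) = 3.2 - 1.17 = 2.03

2.03 bits


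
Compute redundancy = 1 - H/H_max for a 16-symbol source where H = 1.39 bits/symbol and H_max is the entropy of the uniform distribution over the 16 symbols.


H_max = log2(K) = log2(16) = 4.0 bits/symbol. Redundancy = 1 - H/H_max = 1 - 1.39/4.0 = 1 - 0.3475 = 0.6525

0.6525


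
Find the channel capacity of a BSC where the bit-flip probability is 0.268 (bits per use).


H(p) = -p*log2(p) - (1-p)*log2(1-p) = -0.268*log2(0.268) - 0.732*log2(0.732) = 0.509118 + 0.329462 = 0.8386. C = 1 - H(p) = 1 - 0.8386 = 0.1614

0.1614 bits


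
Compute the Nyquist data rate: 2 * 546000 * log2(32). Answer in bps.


Rate = 2 * B * log2(M) = 2 * 546000 * 5.0 = 5460000.0

5460000.0 bps


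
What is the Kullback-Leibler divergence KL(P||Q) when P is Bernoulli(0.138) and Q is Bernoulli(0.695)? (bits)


KL = p*log2(p/q) + (1-p)*log2((1-p)/(1-q)) = 0.138*log2(0.138/0.695) + 0.862*log2(0.862/0.305) = 0.9702

0.9702 bits


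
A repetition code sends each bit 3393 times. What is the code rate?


Rate = k/n = 1/3393

1/3393


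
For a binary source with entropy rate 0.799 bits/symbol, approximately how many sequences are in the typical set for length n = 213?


log2|A_typical| = nH = 213 * 0.799 = 170.187, so |A_typical| ~ 2^170.187 = 1.704e+51

1.704e+51


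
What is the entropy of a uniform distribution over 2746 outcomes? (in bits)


H = log2(n) = log2(2746) = 11.4231

11.4231 bits


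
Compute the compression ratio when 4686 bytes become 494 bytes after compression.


Ratio = original / compressed = 4686 / 494 = 9.4858

9.4858


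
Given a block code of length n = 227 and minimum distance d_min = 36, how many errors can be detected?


Detection capability = d_min - 1 = 36 - 1 = 35

35 errors


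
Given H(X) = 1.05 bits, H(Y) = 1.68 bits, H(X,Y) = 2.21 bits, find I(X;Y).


I(X;Y) = H(X) + H(Y) - H(X,Y) = 1.05 + 1.68 - 2.21 = 0.52

0.52 bits


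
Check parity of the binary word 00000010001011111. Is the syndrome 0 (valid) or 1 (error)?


Syndrome = XOR of all bits = 0 XOR 0 XOR 0 XOR 0 XOR 0 XOR 0 XOR 1 XOR 0 XOR 0 XOR 0 XOR 1 XOR 0 XOR 1 XOR 1 XOR 1 XOR 1 XOR 1 = 1

1


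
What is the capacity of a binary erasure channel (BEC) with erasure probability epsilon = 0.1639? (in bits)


C = 1 - epsilon = 1 - 0.1639 = 0.8361

0.8361 bits


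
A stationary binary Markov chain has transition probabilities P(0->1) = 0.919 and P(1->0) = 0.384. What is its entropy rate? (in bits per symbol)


Stationary distribution: pi_0 = p10/(p01+p10) = 0.2947, pi_1 = 0.7053. Entropy rate H' = pi_0*H(p01) + pi_1*H(p10) = 0.2947*0.4057 + 0.7053*0.9608 = 0.7972

0.7972 bits/symbol


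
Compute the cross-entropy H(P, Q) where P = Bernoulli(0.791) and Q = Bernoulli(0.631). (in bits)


H(P,Q) = -p*log2(q) - (1-p)*log2(1-q). -0.791*log2(0.631) = 0.525452; -0.209*log2(0.369) = 0.300606. H(P,Q) = 0.525452 + 0.300606 = 0.8261

0.8261 bits


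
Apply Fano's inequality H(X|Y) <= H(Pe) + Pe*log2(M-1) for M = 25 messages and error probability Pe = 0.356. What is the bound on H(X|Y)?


H(Pe) = -Pe*log2(Pe) - (1-Pe)*log2(1-Pe) = -0.356*log2(0.356) - 0.644*log2(0.644) = 0.530458 + 0.408855 = 0.9393. Pe*log2(M-1) = 0.356*log2(24) = 1.632247. Bound = H(Pe) + Pe*log2(M-1) = 0.530458 + 0.408855 + 1.632247 = 2.5716

2.5716 bits


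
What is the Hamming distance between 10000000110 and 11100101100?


Count differing positions: . ^ ^ . . ^ . ^ . ^ . = 5 differences

5


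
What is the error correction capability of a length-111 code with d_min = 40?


Correction capability = floor((d-1)/2) = floor((40-1)/2) = 19

19 errors


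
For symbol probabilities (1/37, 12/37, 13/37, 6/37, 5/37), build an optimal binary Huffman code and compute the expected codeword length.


Huffman construction (repeatedly merge the two least-probable nodes; each merge adds 1 bit to every symbol beneath it): 1/37 + 5/37 = 6/37; 6/37 + 6/37 = 12/37; 12/37 + 12/37 = 24/37; 13/37 + 24/37 = 1. Resulting codeword lengths (in the order the probabilities were given): (4, 2, 1, 3, 4). L_avg = sum(p_i * l_i) = 1/37*4 + 12/37*2 + 13/37*1 + 6/37*3 + 5/37*4 = 79/37 = 2.1351

2.1351 bits


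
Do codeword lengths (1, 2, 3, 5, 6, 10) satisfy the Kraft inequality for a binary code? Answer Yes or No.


Kraft sum = sum(2^(-l_i)) = 0.9229, need <= 1. Result: satisfied (a binary prefix-free code with these lengths exists)

Yes


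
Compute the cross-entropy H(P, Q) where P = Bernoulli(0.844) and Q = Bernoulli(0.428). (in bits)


H(P,Q) = -p*log2(q) - (1-p)*log2(1-q). -0.844*log2(0.428) = 1.033324; -0.156*log2(0.572) = 0.125722. H(P,Q) = 1.033324 + 0.125722 = 1.159

1.159 bits


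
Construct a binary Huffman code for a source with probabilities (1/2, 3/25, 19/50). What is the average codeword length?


Huffman construction (repeatedly merge the two least-probable nodes; each merge adds 1 bit to every symbol beneath it): 3/25 + 19/50 = 1/2; 1/2 + 1/2 = 1. Resulting codeword lengths (in the order the probabilities were given): (1, 2, 2). L_avg = sum(p_i * l_i) = 1/2*1 + 3/25*2 + 19/50*2 = 3/2 = 1.5

1.5 bits


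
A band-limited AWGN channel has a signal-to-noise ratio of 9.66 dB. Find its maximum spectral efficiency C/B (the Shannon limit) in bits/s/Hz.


SNR_linear = 10^(9.66/10) = 9.247; C/B = log2(1 + SNR_linear) = log2(1 + 9.247) = 3.3571

3.3571 bits/s/Hz


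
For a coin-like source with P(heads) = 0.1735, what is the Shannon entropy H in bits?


H = -p*log2(p) - (1-p)*log2(1-p). -0.1735*log2(0.1735) = 0.438433; -0.8265*log2(0.8265) = 0.227216. H = 0.438433 + 0.227216 = 0.6656

0.6656 bits


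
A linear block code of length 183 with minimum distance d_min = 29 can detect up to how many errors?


Detection capability = d_min - 1 = 29 - 1 = 28

28 errors


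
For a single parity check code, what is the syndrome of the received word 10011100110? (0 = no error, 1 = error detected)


Syndrome = XOR of all bits = 1 XOR 0 XOR 0 XOR 1 XOR 1 XOR 1 XOR 0 XOR 0 XOR 1 XOR 1 XOR 0 = 0

0


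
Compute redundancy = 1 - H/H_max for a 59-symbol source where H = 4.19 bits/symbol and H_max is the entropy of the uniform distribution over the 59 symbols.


H_max = log2(K) = log2(59) = 5.8826 bits/symbol. Redundancy = 1 - H/H_max = 1 - 4.19/5.8826 = 1 - 0.7123 = 0.2877

0.2877


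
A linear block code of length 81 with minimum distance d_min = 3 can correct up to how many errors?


Correction capability = floor((d-1)/2) = floor((3-1)/2) = 1

1 errors


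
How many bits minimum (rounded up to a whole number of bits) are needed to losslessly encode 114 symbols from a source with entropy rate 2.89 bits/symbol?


Minimum bits >= n * H = 114 * 2.89 = 329.46, rounded up to a whole number of bits = 330

330 bits


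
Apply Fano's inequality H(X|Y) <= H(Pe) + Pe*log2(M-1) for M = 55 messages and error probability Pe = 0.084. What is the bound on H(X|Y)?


H(Pe) = -Pe*log2(Pe) - (1-Pe)*log2(1-Pe) = -0.084*log2(0.084) - 0.916*log2(0.916) = 0.300171 + 0.115948 = 0.4161. Pe*log2(M-1) = 0.084*log2(54) = 0.483411. Bound = H(Pe) + Pe*log2(M-1) = 0.300171 + 0.115948 + 0.483411 = 0.8995

0.8995 bits


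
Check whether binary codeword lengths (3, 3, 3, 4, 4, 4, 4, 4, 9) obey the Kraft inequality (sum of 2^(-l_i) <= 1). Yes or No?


Kraft sum = sum(2^(-l_i)) = 0.6895, need <= 1. Result: satisfied (a binary prefix-free code with these lengths exists)

Yes


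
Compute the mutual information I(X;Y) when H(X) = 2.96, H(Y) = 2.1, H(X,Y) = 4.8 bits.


I(X;Y) = H(X) + H(Y) - H(X,Y) = 2.96 + 2.1 - 4.8 = 0.26

0.26 bits


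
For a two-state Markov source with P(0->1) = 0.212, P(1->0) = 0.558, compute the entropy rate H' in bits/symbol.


Stationary distribution: pi_0 = p10/(p01+p10) = 0.7247, pi_1 = 0.2753. Entropy rate H' = pi_0*H(p01) + pi_1*H(p10) = 0.7247*0.7453 + 0.2753*0.9903 = 0.8127

0.8127 bits/symbol


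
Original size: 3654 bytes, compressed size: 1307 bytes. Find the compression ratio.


Ratio = original / compressed = 3654 / 1307 = 2.7957

2.7957


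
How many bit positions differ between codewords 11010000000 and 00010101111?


Count differing positions: ^ ^ . . . ^ . ^ ^ ^ ^ = 7 differences

7


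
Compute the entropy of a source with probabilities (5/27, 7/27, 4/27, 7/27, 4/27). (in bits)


H = -sum(p_i * log2(p_i)). Terms: -(5/27)*log2(5/27) = 0.450548; -(7/27)*log2(7/27) = 0.504916; -(4/27)*log2(4/27) = 0.408131; -(7/27)*log2(7/27) = 0.504916; -(4/27)*log2(4/27) = 0.408131. H = 0.450548 + 0.504916 + 0.408131 + 0.504916 + 0.408131 = 2.2766

2.2766 bits


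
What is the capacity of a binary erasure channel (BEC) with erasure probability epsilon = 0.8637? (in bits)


C = 1 - epsilon = 1 - 0.8637 = 0.1363

0.1363 bits


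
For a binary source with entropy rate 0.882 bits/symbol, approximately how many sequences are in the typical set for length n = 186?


log2|A_typical| = nH = 186 * 0.882 = 164.052, so |A_typical| ~ 2^164.052 = 2.424e+49

2.424e+49


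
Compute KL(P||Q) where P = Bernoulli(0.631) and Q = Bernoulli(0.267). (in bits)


KL = p*log2(p/q) + (1-p)*log2((1-p)/(1-q)) = 0.631*log2(0.631/0.267) + 0.369*log2(0.369/0.733) = 0.4176

0.4176 bits


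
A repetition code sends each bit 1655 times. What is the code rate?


Rate = k/n = 1/1655

1/1655


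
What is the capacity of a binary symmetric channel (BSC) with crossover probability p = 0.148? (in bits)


H(p) = -p*log2(p) - (1-p)*log2(1-p) = -0.148*log2(0.148) - 0.852*log2(0.852) = 0.407937 + 0.196876 = 0.6048. C = 1 - H(p) = 1 - 0.6048 = 0.3952

0.3952 bits
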